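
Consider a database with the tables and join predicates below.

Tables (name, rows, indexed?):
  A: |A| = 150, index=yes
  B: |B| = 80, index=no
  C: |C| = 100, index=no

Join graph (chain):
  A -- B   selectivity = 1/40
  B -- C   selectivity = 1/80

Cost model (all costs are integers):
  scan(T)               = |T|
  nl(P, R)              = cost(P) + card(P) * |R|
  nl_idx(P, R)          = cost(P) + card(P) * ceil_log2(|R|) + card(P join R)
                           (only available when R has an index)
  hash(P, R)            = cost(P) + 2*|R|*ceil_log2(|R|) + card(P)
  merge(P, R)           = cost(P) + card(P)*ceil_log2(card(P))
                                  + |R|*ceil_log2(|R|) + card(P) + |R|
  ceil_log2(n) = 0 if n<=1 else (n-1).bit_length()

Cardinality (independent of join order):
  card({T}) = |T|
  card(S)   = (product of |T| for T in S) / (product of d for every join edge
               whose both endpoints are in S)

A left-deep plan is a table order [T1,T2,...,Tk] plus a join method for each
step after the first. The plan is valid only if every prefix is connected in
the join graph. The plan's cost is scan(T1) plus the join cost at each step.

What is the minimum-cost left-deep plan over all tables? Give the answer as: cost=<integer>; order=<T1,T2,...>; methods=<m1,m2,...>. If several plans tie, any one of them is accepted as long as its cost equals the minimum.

cost=2495; order=C,B,A; methods=hash,nl_idx

Selinger DP (subsets sized 1..n):
  {A}: scan cost=150, card=150
  {B}: scan cost=80, card=80
  {C}: scan cost=100, card=100
  {AB}: card=300; try (A,nl_idx)→1020, (B,hash)→1420, (A,merge)→2070, (B,merge)→2140, (A,hash)→2560, (A,nl)→12080 …(+1); best=1020 via (A,nl_idx)
  {BC}: card=100; try (B,hash)→1320, (C,merge)→1520, (B,merge)→1540, (C,hash)→1560, (C,nl)→8080, (B,nl)→8100; best=1320 via (B,hash)
  {ABC}: card=375; try (A,nl_idx)→2495, (C,hash)→2720, (A,merge)→3470, (A,hash)→3820, (C,merge)→4820, (A,nl)→16320 …(+1); best=2495 via (A,nl_idx)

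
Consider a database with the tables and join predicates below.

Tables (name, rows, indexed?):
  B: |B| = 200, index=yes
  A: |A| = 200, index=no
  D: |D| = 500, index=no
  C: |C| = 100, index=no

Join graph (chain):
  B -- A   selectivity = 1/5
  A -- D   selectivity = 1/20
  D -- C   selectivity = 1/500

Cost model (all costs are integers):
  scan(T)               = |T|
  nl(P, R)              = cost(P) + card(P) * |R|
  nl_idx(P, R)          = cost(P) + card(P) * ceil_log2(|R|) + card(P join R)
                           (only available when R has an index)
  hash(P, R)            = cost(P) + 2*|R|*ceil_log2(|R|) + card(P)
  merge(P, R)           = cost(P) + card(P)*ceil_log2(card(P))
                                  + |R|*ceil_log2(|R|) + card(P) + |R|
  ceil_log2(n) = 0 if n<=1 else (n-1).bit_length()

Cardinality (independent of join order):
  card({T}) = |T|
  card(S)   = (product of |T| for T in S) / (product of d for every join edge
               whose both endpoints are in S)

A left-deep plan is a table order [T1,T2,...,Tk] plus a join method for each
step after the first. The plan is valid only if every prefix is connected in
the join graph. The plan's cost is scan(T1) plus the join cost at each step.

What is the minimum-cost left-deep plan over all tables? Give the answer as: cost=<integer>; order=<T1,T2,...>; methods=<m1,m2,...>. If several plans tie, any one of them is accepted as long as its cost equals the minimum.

Selinger DP (subsets sized 1..n):
  {B}: scan cost=200, card=200
  {A}: scan cost=200, card=200
  {D}: scan cost=500, card=500
  {C}: scan cost=100, card=100
  {AB}: card=8000; try (B,hash)→3600, (A,hash)→3600, (B,merge)→3800, (A,merge)→3800, (B,nl_idx)→9800, (B,nl)→40200 …(+1); best=3600 via (B,hash)
  {AD}: card=5000; try (A,hash)→4200, (D,merge)→7000, (A,merge)→7300, (D,hash)→9400, (D,nl)→100200, (A,nl)→100500; best=4200 via (A,hash)
  {CD}: card=100; try (C,hash)→2400, (D,merge)→5900, (C,merge)→6300, (D,hash)→9200, (D,nl)→50100, (C,nl)→50500; best=2400 via (C,hash)
  {ABD}: card=200000; try (B,hash)→12400, (D,hash)→20600, (B,merge)→76000, (D,merge)→120600, (B,nl_idx)→244200, (B,nl)→1004200 …(+1); best=12400 via (B,hash)
  {ACD}: card=1000; try (A,merge)→5000, (A,hash)→5700, (C,hash)→10600, (A,nl)→22400, (C,merge)→75000, (C,nl)→504200; best=5000 via (A,merge)
  {ABCD}: card=40000; try (B,hash)→9200, (B,merge)→17800, (B,nl_idx)→53000, (B,nl)→205000, (C,hash)→213800, (C,merge)→3813200 …(+1); best=9200 via (B,hash)

cost=9200; order=D,C,A,B; methods=hash,merge,hash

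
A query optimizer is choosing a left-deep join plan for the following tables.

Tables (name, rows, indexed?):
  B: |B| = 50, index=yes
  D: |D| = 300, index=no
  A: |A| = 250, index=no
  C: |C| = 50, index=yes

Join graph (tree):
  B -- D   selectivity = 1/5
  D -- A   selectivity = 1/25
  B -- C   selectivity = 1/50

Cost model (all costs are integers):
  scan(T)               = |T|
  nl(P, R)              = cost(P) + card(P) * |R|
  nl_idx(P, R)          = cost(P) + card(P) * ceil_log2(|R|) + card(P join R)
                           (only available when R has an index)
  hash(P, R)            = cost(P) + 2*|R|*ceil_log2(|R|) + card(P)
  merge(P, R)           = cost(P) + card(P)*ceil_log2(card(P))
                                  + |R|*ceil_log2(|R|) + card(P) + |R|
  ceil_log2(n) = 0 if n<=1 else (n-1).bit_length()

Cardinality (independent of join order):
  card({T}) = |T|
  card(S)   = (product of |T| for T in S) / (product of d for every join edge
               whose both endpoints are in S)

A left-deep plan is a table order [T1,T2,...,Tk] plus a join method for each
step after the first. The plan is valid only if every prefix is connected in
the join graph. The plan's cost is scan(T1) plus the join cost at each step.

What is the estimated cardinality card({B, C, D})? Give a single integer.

3000

Tables in S: B(50), C(50), D(300)
Edges inside S: B-D(d=5), B-C(d=50)
numerator = 50 * 50 * 300 = 750000
denominator = 5 * 50 = 250
card(S) = 750000 / 250 = 3000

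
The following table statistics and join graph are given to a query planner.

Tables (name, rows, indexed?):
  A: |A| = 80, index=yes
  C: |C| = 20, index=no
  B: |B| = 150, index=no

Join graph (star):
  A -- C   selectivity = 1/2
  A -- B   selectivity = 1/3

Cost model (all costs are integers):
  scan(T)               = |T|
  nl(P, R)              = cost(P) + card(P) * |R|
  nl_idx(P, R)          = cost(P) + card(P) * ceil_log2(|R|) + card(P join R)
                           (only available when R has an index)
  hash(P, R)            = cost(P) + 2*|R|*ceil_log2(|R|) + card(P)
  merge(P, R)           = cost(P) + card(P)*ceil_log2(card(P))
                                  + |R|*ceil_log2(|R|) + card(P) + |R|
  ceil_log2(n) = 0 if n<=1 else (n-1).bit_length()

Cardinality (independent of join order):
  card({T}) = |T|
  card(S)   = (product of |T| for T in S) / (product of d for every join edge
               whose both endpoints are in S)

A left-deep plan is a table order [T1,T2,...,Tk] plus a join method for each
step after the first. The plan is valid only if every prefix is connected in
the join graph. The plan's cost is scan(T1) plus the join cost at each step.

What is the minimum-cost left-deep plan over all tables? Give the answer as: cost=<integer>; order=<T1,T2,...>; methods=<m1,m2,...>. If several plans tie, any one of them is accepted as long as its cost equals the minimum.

Selinger DP (subsets sized 1..n):
  {A}: scan cost=80, card=80
  {C}: scan cost=20, card=20
  {B}: scan cost=150, card=150
  {AC}: card=800; try (C,hash)→360, (A,merge)→780, (C,merge)→840, (A,nl_idx)→960, (A,hash)→1160, (A,nl)→1620 …(+1); best=360 via (C,hash)
  {AB}: card=4000; try (A,hash)→1420, (B,merge)→2070, (A,merge)→2140, (B,hash)→2560, (A,nl_idx)→5200, (B,nl)→12080 …(+1); best=1420 via (A,hash)
  {ABC}: card=40000; try (B,hash)→3560, (C,hash)→5620, (B,merge)→10510, (C,merge)→53540, (C,nl)→81420, (B,nl)→120360; best=3560 via (B,hash)

cost=3560; order=A,C,B; methods=hash,hash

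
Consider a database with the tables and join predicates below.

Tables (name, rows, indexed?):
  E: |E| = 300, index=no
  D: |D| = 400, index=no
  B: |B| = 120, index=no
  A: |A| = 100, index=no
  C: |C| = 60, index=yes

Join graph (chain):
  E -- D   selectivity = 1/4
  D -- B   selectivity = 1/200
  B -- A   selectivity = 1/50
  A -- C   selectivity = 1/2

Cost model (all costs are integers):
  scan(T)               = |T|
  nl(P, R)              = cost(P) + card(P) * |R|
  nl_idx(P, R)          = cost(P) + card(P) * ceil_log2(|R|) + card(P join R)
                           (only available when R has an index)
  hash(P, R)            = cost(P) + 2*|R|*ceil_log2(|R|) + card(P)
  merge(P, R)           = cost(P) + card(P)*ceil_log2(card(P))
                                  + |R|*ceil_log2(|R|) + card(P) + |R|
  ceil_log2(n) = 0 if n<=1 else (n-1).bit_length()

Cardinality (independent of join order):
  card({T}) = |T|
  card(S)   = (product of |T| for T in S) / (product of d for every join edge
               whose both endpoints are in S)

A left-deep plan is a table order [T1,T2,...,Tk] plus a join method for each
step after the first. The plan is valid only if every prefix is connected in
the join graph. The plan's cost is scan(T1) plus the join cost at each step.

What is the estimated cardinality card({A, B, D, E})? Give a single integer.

Tables in S: A(100), B(120), D(400), E(300)
Edges inside S: E-D(d=4), D-B(d=200), B-A(d=50)
numerator = 100 * 120 * 400 * 300 = 1440000000
denominator = 4 * 200 * 50 = 40000
card(S) = 1440000000 / 40000 = 36000

36000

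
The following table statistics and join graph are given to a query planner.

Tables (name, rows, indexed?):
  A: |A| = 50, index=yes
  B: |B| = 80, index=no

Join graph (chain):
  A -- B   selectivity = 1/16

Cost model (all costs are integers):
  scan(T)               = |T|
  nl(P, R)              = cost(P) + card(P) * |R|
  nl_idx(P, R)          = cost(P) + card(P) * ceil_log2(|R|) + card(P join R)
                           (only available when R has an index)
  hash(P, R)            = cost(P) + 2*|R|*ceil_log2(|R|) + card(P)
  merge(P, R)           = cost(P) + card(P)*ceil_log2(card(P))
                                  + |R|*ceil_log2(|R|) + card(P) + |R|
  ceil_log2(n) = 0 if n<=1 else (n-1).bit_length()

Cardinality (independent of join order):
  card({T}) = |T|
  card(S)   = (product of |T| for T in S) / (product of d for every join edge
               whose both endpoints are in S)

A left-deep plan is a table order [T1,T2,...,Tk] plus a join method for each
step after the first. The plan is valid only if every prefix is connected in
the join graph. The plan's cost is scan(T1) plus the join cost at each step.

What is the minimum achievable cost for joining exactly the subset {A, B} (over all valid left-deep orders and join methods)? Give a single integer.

760

Selinger DP over subsets of {A,B}:
  {A}: scan cost=50, card=50
  {B}: scan cost=80, card=80
  {AB}: card=250; try (A,hash)→760, (A,nl_idx)→810, (B,merge)→1040, (A,merge)→1070, (B,hash)→1220, (B,nl)→4050 …(+1); best=760 via (A,hash)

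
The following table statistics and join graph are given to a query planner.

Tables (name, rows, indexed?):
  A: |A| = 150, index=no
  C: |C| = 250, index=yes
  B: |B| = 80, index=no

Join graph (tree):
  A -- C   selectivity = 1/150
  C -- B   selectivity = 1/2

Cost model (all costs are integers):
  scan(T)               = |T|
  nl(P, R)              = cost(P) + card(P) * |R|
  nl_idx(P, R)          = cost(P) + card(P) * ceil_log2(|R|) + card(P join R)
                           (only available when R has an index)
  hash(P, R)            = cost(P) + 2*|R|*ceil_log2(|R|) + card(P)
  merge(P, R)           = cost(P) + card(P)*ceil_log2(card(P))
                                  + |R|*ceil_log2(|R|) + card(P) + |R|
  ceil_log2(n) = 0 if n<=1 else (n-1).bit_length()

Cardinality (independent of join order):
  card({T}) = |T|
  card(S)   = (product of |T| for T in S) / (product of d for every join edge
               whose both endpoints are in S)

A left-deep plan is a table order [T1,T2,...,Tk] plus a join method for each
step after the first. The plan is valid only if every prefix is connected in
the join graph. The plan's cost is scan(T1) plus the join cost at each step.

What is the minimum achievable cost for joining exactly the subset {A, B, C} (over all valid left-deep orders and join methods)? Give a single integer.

Selinger DP over subsets of {A,B,C}:
  {A}: scan cost=150, card=150
  {C}: scan cost=250, card=250
  {B}: scan cost=80, card=80
  {AC}: card=250; try (C,nl_idx)→1600, (A,hash)→2900, (C,merge)→3750, (A,merge)→3850, (C,hash)→4300, (C,nl)→37650 …(+1); best=1600 via (C,nl_idx)
  {BC}: card=10000; try (B,hash)→1620, (C,merge)→2970, (B,merge)→3140, (C,hash)→4160, (C,nl_idx)→10720, (C,nl)→20080 …(+1); best=1620 via (B,hash)
  {ABC}: card=10000; try (B,hash)→2970, (B,merge)→4490, (A,hash)→14020, (B,nl)→21600, (A,merge)→152970, (A,nl)→1501620; best=2970 via (B,hash)

2970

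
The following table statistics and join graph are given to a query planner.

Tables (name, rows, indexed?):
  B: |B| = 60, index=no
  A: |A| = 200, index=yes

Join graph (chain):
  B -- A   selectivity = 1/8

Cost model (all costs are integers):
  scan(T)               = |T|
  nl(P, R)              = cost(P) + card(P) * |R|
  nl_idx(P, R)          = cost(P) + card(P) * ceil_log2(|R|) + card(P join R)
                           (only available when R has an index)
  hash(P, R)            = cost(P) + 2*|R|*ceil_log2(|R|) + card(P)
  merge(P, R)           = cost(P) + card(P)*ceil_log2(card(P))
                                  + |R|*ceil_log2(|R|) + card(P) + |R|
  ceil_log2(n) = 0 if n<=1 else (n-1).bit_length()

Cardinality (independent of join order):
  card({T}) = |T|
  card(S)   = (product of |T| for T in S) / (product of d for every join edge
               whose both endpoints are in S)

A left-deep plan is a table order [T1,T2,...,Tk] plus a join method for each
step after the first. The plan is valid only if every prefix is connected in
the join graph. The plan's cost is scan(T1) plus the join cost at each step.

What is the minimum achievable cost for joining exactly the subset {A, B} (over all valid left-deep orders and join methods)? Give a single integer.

1120

Selinger DP over subsets of {A,B}:
  {B}: scan cost=60, card=60
  {A}: scan cost=200, card=200
  {AB}: card=1500; try (B,hash)→1120, (A,nl_idx)→2040, (A,merge)→2280, (B,merge)→2420, (A,hash)→3320, (A,nl)→12060 …(+1); best=1120 via (B,hash)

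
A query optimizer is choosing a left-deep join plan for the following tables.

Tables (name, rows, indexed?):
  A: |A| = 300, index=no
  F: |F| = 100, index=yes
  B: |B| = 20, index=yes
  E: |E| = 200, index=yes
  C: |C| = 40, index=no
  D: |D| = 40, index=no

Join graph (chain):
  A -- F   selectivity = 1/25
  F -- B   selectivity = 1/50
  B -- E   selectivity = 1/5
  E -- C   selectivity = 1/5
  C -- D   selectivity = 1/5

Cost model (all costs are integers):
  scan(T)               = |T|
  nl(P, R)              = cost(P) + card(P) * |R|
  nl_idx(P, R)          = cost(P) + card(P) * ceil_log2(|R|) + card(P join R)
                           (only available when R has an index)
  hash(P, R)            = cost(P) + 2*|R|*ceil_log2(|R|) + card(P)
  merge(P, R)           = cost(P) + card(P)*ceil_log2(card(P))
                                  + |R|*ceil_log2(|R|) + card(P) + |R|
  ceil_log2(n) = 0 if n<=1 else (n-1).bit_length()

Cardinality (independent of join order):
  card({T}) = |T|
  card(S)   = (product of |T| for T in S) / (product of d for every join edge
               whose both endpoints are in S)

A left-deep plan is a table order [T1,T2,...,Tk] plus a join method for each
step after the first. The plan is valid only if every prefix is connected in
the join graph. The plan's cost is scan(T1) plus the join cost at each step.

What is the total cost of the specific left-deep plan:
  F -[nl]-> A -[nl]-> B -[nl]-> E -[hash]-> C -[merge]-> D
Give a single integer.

step 1: scan F: cost=100, card=100
step 2: join A via nl
    card(P join A) = 100*300/(25) = 1200
    cost = 100 + 100*300 = 30100
step 3: join B via nl
    card(P join B) = 1200*20/(50) = 480
    cost = 30100 + 1200*20 = 54100
step 4: join E via nl
    card(P join E) = 480*200/(5) = 19200
    cost = 54100 + 480*200 = 150100
step 5: join C via hash
    card(P join C) = 19200*40/(5) = 153600
    cost = 150100 + 2*40*6 + 19200 = 169780
step 6: join D via merge
    card(P join D) = 153600*40/(5) = 1228800
    cost = 169780 + 153600*18 + 40*6 + 153600 + 40 = 3088460

3088460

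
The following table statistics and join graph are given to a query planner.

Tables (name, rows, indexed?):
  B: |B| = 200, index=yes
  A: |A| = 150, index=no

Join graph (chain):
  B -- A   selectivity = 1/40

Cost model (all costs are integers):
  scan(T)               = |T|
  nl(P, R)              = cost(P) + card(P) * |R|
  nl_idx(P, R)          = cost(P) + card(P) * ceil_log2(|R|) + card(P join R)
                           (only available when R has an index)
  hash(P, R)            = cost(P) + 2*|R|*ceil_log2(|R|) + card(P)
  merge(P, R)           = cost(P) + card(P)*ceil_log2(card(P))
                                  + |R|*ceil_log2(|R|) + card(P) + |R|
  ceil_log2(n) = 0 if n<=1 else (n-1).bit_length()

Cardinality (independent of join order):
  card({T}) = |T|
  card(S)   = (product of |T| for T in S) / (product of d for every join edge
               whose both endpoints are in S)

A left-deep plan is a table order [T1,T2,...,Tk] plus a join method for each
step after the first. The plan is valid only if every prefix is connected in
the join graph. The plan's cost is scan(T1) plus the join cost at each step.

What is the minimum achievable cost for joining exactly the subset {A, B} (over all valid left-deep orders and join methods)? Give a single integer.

2100

Selinger DP over subsets of {A,B}:
  {B}: scan cost=200, card=200
  {A}: scan cost=150, card=150
  {AB}: card=750; try (B,nl_idx)→2100, (A,hash)→2800, (B,merge)→3300, (A,merge)→3350, (B,hash)→3500, (B,nl)→30150 …(+1); best=2100 via (B,nl_idx)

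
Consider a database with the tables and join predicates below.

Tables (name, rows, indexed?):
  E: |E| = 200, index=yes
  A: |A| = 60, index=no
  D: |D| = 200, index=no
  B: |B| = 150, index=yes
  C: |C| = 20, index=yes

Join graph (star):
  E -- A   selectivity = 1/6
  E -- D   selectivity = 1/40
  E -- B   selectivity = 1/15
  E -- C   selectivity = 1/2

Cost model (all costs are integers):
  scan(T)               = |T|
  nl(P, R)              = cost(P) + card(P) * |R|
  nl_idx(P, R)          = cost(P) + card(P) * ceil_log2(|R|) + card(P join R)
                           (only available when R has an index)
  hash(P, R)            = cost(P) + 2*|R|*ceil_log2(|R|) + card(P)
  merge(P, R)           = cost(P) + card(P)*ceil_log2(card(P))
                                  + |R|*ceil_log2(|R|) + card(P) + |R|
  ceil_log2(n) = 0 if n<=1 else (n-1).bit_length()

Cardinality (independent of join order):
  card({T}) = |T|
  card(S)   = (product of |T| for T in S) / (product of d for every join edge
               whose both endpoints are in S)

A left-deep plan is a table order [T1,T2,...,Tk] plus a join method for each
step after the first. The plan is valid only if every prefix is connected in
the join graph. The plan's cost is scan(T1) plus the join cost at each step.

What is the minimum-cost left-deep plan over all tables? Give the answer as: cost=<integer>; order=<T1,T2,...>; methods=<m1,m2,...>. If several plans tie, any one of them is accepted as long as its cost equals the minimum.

cost=117120; order=D,E,A,B,C; methods=nl_idx,hash,hash,hash

Selinger DP (subsets sized 1..n):
  {E}: scan cost=200, card=200
  {A}: scan cost=60, card=60
  {D}: scan cost=200, card=200
  {B}: scan cost=150, card=150
  {C}: scan cost=20, card=20
  {AE}: card=2000; try (A,hash)→1120, (E,merge)→2280, (A,merge)→2420, (E,nl_idx)→2540, (E,hash)→3320, (E,nl)→12060 …(+1); best=1120 via (A,hash)
  {DE}: card=1000; try (E,nl_idx)→2800, (E,hash)→3600, (D,hash)→3600, (E,merge)→3800, (D,merge)→3800, (E,nl)→40200 …(+1); best=2800 via (E,nl_idx)
  {BE}: card=2000; try (B,hash)→2800, (E,merge)→3300, (E,nl_idx)→3350, (B,merge)→3350, (E,hash)→3500, (B,nl_idx)→3800 …(+2); best=2800 via (B,hash)
  {CE}: card=2000; try (C,hash)→600, (E,merge)→1940, (C,merge)→2120, (E,nl_idx)→2180, (C,nl_idx)→3200, (E,hash)→3240 …(+2); best=600 via (C,hash)
  {ADE}: card=10000; try (A,hash)→4520, (D,hash)→6320, (A,merge)→14220, (D,merge)→26920, (A,nl)→62800, (D,nl)→401120; best=4520 via (A,hash)
  {ABE}: card=20000; try (B,hash)→5520, (A,hash)→5520, (B,merge)→26470, (A,merge)→27220, (B,nl_idx)→37120, (A,nl)→122800 …(+1); best=5520 via (B,hash)
  {ACE}: card=20000; try (C,hash)→3320, (A,hash)→3320, (A,merge)→25020, (C,merge)→25240, (C,nl_idx)→31120, (C,nl)→41120 …(+1); best=3320 via (C,hash)
  {BDE}: card=10000; try (B,hash)→6200, (D,hash)→8000, (B,merge)→15150, (B,nl_idx)→20800, (D,merge)→28600, (B,nl)→152800 …(+1); best=6200 via (B,hash)
  {CDE}: card=10000; try (C,hash)→4000, (D,hash)→5800, (C,merge)→13920, (C,nl_idx)→17800, (C,nl)→22800, (D,merge)→26400 …(+1); best=4000 via (C,hash)
  {BCE}: card=20000; try (C,hash)→5000, (B,hash)→5000, (B,merge)→25950, (C,merge)→26920, (C,nl_idx)→32800, (B,nl_idx)→36600 …(+2); best=5000 via (C,hash)
  {ABDE}: card=100000; try (B,hash)→16920, (A,hash)→16920, (D,hash)→28720, (B,merge)→155870, (A,merge)→156620, (B,nl_idx)→184520 …(+4); best=16920 via (B,hash)
  {ACDE}: card=100000; try (C,hash)→14720, (A,hash)→14720, (D,hash)→26520, (A,merge)→154420, (C,nl_idx)→154520, (C,merge)→154640 …(+4); best=14720 via (C,hash)
  {ABCE}: card=200000; try (C,hash)→25720, (B,hash)→25720, (A,hash)→25720, (C,nl_idx)→305520, (B,merge)→324670, (A,merge)→325420 …(+5); best=25720 via (C,hash)
  {BCDE}: card=100000; try (C,hash)→16400, (B,hash)→16400, (D,hash)→28200, (B,merge)→155350, (C,nl_idx)→156200, (C,merge)→156320 …(+5); best=16400 via (C,hash)
  {ABCDE}: card=1000000; try (C,hash)→117120, (B,hash)→117120, (A,hash)→117120, (D,hash)→228920, (C,nl_idx)→1516920, (B,nl_idx)→1814720 …(+8); best=117120 via (C,hash)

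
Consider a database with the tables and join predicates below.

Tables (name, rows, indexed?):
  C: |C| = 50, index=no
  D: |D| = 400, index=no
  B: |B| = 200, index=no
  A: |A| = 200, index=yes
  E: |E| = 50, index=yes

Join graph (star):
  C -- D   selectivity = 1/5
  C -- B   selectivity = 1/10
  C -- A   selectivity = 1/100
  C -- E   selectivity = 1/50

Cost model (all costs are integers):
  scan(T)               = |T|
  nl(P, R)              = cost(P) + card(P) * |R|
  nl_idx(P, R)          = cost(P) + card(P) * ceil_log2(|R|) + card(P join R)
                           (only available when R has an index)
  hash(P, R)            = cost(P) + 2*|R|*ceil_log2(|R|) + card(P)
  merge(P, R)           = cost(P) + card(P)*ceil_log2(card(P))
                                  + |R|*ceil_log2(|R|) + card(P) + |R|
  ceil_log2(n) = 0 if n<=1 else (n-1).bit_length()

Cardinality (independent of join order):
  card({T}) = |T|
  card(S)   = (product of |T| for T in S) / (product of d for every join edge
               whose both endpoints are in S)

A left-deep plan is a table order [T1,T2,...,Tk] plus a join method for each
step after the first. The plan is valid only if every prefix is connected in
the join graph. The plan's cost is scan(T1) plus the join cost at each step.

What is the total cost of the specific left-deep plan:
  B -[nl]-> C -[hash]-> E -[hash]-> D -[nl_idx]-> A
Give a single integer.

step 1: scan B: cost=200, card=200
step 2: join C via nl
    card(P join C) = 200*50/(10) = 1000
    cost = 200 + 200*50 = 10200
step 3: join E via hash
    card(P join E) = 1000*50/(50) = 1000
    cost = 10200 + 2*50*6 + 1000 = 11800
step 4: join D via hash
    card(P join D) = 1000*400/(5) = 80000
    cost = 11800 + 2*400*9 + 1000 = 20000
step 5: join A via nl_idx
    card(P join A) = 80000*200/(100) = 160000
    cost = 20000 + 80000*8 + 160000 = 820000

820000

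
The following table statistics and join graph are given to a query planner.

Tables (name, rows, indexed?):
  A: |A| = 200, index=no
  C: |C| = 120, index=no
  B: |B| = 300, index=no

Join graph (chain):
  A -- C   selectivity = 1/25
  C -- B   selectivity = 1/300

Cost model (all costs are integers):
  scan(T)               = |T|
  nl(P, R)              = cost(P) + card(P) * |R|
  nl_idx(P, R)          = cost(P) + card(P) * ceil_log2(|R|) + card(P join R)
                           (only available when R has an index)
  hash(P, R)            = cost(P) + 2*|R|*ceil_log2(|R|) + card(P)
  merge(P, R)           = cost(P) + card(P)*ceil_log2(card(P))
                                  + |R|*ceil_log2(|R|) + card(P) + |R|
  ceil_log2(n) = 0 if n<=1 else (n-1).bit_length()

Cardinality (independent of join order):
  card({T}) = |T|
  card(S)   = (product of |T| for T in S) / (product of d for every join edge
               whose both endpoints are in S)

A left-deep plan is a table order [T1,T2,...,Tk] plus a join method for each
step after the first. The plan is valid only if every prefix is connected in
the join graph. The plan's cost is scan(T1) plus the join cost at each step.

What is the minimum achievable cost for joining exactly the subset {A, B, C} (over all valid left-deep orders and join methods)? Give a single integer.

5040

Selinger DP over subsets of {A,B,C}:
  {A}: scan cost=200, card=200
  {C}: scan cost=120, card=120
  {B}: scan cost=300, card=300
  {AC}: card=960; try (C,hash)→2080, (A,merge)→2880, (C,merge)→2960, (A,hash)→3440, (A,nl)→24120, (C,nl)→24200; best=2080 via (C,hash)
  {BC}: card=120; try (C,hash)→2280, (B,merge)→4080, (C,merge)→4260, (B,hash)→5640, (B,nl)→36120, (C,nl)→36300; best=2280 via (C,hash)
  {ABC}: card=960; try (A,merge)→5040, (A,hash)→5600, (B,hash)→8440, (B,merge)→15640, (A,nl)→26280, (B,nl)→290080; best=5040 via (A,merge)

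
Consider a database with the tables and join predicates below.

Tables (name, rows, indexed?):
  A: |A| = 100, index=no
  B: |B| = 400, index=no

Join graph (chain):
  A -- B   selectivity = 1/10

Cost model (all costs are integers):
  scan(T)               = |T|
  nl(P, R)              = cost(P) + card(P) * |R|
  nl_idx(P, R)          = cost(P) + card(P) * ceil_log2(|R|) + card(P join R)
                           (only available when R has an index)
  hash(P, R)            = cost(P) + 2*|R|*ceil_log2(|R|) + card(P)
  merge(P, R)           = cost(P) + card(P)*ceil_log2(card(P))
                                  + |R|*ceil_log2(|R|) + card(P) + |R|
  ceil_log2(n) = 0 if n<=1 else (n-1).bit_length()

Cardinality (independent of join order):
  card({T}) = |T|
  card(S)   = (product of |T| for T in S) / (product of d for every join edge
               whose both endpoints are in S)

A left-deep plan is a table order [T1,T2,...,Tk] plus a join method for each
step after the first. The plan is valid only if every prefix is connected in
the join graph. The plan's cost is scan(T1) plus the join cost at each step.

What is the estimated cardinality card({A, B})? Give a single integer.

Tables in S: A(100), B(400)
Edges inside S: A-B(d=10)
numerator = 100 * 400 = 40000
denominator = 10 = 10
card(S) = 40000 / 10 = 4000

4000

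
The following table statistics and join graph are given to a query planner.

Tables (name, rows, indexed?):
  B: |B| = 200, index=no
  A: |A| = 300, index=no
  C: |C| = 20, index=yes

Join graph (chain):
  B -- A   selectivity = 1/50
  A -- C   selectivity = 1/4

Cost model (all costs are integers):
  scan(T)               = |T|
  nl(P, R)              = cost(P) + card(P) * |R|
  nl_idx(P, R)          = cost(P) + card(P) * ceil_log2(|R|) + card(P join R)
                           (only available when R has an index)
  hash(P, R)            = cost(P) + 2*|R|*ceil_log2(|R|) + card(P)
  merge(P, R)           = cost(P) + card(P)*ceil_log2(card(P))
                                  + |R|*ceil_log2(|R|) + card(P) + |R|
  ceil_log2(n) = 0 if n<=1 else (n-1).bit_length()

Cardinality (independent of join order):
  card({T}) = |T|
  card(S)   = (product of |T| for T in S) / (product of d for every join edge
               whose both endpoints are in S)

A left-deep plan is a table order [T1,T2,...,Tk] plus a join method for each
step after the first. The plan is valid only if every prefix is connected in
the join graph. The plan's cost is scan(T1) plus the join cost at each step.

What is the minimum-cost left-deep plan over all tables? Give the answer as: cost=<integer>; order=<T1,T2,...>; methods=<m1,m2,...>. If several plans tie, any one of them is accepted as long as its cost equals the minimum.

Selinger DP (subsets sized 1..n):
  {B}: scan cost=200, card=200
  {A}: scan cost=300, card=300
  {C}: scan cost=20, card=20
  {AB}: card=1200; try (B,hash)→3800, (A,merge)→5000, (B,merge)→5100, (A,hash)→5800, (A,nl)→60200, (B,nl)→60300; best=3800 via (B,hash)
  {AC}: card=1500; try (C,hash)→800, (A,merge)→3140, (C,nl_idx)→3300, (C,merge)→3420, (A,hash)→5440, (A,nl)→6020 …(+1); best=800 via (C,hash)
  {ABC}: card=6000; try (C,hash)→5200, (B,hash)→5500, (C,nl_idx)→15800, (C,merge)→18320, (B,merge)→20600, (C,nl)→27800 …(+1); best=5200 via (C,hash)

cost=5200; order=A,B,C; methods=hash,hash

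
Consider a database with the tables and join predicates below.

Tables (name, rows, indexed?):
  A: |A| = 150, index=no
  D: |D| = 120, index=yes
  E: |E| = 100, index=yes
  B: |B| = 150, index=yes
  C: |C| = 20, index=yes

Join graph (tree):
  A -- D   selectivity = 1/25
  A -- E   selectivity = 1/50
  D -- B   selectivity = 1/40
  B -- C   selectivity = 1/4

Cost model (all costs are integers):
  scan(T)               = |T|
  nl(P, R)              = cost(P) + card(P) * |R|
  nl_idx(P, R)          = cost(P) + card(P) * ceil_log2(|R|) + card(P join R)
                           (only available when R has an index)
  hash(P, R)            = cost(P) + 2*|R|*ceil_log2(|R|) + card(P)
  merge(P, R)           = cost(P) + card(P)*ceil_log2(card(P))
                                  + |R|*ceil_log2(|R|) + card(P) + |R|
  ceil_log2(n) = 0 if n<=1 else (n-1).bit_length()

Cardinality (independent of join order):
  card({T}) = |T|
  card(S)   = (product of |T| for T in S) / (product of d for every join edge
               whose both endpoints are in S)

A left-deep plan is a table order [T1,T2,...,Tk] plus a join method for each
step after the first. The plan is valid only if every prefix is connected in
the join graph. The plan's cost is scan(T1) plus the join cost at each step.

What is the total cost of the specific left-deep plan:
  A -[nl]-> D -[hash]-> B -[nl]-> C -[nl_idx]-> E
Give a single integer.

step 1: scan A: cost=150, card=150
step 2: join D via nl
    card(P join D) = 150*120/(25) = 720
    cost = 150 + 150*120 = 18150
step 3: join B via hash
    card(P join B) = 720*150/(40) = 2700
    cost = 18150 + 2*150*8 + 720 = 21270
step 4: join C via nl
    card(P join C) = 2700*20/(4) = 13500
    cost = 21270 + 2700*20 = 75270
step 5: join E via nl_idx
    card(P join E) = 13500*100/(50) = 27000
    cost = 75270 + 13500*7 + 27000 = 196770

196770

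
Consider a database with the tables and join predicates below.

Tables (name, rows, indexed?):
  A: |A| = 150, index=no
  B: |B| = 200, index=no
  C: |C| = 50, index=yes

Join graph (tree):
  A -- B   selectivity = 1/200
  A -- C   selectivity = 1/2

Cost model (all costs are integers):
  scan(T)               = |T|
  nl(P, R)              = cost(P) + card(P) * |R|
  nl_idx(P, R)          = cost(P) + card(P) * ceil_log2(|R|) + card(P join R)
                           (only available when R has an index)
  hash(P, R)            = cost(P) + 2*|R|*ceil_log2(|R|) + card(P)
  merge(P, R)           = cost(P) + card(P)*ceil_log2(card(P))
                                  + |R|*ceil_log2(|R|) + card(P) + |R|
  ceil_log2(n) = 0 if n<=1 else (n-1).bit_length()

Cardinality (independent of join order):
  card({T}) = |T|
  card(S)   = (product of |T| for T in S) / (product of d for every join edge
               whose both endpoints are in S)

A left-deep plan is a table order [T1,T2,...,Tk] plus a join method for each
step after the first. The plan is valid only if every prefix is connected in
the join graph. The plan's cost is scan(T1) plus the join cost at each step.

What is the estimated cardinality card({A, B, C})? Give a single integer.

3750

Tables in S: A(150), B(200), C(50)
Edges inside S: A-B(d=200), A-C(d=2)
numerator = 150 * 200 * 50 = 1500000
denominator = 200 * 2 = 400
card(S) = 1500000 / 400 = 3750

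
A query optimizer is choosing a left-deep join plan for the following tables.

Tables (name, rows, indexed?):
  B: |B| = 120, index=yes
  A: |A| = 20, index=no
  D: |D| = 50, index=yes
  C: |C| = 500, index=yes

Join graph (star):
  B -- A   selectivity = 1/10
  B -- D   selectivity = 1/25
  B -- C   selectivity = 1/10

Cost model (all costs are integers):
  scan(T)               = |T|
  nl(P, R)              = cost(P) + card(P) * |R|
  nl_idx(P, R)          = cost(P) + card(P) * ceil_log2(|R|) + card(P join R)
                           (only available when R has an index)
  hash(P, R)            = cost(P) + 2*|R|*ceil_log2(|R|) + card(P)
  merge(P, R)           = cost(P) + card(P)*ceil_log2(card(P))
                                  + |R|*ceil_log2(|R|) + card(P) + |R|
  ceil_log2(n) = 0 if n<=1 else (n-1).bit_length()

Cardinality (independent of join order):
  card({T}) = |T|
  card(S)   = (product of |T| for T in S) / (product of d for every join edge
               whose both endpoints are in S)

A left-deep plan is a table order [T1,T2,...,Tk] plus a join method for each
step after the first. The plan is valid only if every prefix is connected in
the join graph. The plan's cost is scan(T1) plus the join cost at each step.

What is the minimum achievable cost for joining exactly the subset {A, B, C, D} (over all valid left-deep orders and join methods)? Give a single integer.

Selinger DP over subsets of {A,B,C,D}:
  {B}: scan cost=120, card=120
  {A}: scan cost=20, card=20
  {D}: scan cost=50, card=50
  {C}: scan cost=500, card=500
  {AB}: card=240; try (B,nl_idx)→400, (A,hash)→440, (B,merge)→1100, (A,merge)→1200, (B,hash)→1720, (B,nl)→2420 …(+1); best=400 via (B,nl_idx)
  {BD}: card=240; try (B,nl_idx)→640, (D,hash)→840, (D,nl_idx)→1080, (B,merge)→1360, (D,merge)→1430, (B,hash)→1780 …(+2); best=640 via (B,nl_idx)
  {BC}: card=6000; try (B,hash)→2680, (C,merge)→6080, (B,merge)→6460, (C,nl_idx)→7200, (C,hash)→9240, (B,nl_idx)→10000 …(+2); best=2680 via (B,hash)
  {ABD}: card=480; try (A,hash)→1080, (D,hash)→1240, (D,nl_idx)→2320, (D,merge)→2910, (A,merge)→2920, (A,nl)→5440 …(+1); best=1080 via (A,hash)
  {ABC}: card=12000; try (C,merge)→7560, (A,hash)→8880, (C,hash)→9640, (C,nl_idx)→14560, (A,merge)→86800, (C,nl)→120400 …(+1); best=7560 via (C,merge)
  {BCD}: card=12000; try (C,merge)→7800, (D,hash)→9280, (C,hash)→9880, (C,nl_idx)→14800, (D,nl_idx)→50680, (D,merge)→87030 …(+2); best=7800 via (C,merge)
  {ABCD}: card=24000; try (C,hash)→10560, (C,merge)→10880, (A,hash)→20000, (D,hash)→20160, (C,nl_idx)→29400, (D,nl_idx)→103560 …(+5); best=10560 via (C,hash)

10560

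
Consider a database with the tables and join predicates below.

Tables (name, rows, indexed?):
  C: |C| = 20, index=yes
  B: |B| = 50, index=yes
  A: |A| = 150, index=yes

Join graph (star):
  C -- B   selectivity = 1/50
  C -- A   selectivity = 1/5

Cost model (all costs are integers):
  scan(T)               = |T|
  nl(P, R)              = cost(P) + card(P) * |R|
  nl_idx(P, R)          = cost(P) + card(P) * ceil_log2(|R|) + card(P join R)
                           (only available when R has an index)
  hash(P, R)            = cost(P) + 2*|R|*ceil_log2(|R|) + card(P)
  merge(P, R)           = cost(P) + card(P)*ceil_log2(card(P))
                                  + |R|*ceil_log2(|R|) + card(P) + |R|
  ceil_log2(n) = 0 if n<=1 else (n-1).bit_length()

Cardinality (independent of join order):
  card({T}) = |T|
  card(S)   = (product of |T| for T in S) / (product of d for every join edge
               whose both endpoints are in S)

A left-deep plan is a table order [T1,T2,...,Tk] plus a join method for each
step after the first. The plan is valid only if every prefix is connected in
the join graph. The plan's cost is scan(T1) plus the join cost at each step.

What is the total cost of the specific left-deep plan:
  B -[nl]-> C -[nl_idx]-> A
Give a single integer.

1810

step 1: scan B: cost=50, card=50
step 2: join C via nl
    card(P join C) = 50*20/(50) = 20
    cost = 50 + 50*20 = 1050
step 3: join A via nl_idx
    card(P join A) = 20*150/(5) = 600
    cost = 1050 + 20*8 + 600 = 1810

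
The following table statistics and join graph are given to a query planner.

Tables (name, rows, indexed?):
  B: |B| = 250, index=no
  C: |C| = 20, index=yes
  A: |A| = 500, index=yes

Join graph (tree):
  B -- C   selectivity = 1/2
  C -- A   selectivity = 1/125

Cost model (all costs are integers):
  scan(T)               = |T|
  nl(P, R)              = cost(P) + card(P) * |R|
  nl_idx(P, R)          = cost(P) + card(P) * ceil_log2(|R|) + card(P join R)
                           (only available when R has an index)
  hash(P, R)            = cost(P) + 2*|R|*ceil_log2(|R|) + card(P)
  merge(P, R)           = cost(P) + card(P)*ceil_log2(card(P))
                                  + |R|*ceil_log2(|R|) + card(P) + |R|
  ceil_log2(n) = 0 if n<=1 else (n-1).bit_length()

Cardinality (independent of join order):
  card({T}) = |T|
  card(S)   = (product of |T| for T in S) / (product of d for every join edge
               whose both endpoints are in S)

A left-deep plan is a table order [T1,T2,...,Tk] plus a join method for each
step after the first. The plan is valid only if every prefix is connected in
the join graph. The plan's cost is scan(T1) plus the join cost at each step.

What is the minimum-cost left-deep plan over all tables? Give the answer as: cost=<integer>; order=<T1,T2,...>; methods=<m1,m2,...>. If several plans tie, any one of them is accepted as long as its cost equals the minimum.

cost=3170; order=C,A,B; methods=nl_idx,merge

Selinger DP (subsets sized 1..n):
  {B}: scan cost=250, card=250
  {C}: scan cost=20, card=20
  {A}: scan cost=500, card=500
  {BC}: card=2500; try (C,hash)→700, (B,merge)→2390, (C,merge)→2620, (C,nl_idx)→4000, (B,hash)→4040, (B,nl)→5020 …(+1); best=700 via (C,hash)
  {AC}: card=80; try (A,nl_idx)→280, (C,hash)→1200, (C,nl_idx)→3080, (A,merge)→5140, (C,merge)→5620, (A,hash)→9040 …(+2); best=280 via (A,nl_idx)
  {ABC}: card=10000; try (B,merge)→3170, (B,hash)→4360, (A,hash)→12200, (B,nl)→20280, (A,nl_idx)→33200, (A,merge)→38200 …(+1); best=3170 via (B,merge)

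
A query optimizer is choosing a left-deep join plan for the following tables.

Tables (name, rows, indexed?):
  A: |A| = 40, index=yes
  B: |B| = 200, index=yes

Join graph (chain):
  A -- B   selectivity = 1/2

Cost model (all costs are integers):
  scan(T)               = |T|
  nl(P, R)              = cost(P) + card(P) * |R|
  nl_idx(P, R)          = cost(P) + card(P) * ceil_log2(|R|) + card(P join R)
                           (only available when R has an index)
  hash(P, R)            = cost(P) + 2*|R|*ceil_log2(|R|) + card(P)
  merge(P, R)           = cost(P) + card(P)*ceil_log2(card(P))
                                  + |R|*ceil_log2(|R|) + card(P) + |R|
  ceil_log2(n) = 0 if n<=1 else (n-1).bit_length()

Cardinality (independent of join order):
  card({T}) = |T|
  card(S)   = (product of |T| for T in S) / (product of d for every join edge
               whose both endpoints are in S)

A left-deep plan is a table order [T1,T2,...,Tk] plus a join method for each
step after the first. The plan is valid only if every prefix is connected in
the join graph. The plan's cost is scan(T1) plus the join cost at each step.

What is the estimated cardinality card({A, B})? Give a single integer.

4000

Tables in S: A(40), B(200)
Edges inside S: A-B(d=2)
numerator = 40 * 200 = 8000
denominator = 2 = 2
card(S) = 8000 / 2 = 4000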